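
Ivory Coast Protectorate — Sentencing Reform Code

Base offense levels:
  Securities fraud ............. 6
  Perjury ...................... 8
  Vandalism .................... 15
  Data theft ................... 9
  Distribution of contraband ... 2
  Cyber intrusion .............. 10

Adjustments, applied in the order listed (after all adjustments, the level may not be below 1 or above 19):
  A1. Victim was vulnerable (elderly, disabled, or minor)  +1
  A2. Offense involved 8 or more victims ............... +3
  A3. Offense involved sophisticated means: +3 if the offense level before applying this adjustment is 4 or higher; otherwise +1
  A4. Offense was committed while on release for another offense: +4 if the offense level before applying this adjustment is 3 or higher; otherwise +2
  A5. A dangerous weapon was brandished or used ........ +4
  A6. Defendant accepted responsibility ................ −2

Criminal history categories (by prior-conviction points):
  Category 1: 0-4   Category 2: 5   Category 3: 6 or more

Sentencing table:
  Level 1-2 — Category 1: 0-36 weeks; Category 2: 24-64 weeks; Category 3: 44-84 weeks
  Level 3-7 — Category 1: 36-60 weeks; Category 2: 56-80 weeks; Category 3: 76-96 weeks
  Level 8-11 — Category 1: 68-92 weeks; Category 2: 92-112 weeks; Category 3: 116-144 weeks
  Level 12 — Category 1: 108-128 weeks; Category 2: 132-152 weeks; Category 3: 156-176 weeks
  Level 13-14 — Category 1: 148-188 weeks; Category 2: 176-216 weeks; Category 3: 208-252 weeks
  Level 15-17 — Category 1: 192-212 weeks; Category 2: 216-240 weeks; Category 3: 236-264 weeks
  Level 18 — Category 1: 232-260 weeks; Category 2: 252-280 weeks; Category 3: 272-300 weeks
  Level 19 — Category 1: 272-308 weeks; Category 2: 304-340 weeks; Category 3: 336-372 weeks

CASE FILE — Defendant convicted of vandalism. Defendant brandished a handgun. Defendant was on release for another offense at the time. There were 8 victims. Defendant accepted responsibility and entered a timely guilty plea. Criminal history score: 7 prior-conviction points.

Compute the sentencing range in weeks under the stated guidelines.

336-372 weeks

Base offense level for vandalism: 15.
A2 applies: 15 + 3 = 18.
A4 applies (level before this adjustment is 18 ≥ 3, so +4): 18 + 4 = 22.
A5 applies: 22 + 4 = 26.
A6 applies: 26 − 2 = 24.
Level 24 exceeds the maximum of 19; capped at 19.
Final offense level: 19.
Criminal history: 7 prior points → Category 3 (6+).
Level 19 falls in the 19 band.
Grid: Level 19 × Category 3 = 336-372 weeks.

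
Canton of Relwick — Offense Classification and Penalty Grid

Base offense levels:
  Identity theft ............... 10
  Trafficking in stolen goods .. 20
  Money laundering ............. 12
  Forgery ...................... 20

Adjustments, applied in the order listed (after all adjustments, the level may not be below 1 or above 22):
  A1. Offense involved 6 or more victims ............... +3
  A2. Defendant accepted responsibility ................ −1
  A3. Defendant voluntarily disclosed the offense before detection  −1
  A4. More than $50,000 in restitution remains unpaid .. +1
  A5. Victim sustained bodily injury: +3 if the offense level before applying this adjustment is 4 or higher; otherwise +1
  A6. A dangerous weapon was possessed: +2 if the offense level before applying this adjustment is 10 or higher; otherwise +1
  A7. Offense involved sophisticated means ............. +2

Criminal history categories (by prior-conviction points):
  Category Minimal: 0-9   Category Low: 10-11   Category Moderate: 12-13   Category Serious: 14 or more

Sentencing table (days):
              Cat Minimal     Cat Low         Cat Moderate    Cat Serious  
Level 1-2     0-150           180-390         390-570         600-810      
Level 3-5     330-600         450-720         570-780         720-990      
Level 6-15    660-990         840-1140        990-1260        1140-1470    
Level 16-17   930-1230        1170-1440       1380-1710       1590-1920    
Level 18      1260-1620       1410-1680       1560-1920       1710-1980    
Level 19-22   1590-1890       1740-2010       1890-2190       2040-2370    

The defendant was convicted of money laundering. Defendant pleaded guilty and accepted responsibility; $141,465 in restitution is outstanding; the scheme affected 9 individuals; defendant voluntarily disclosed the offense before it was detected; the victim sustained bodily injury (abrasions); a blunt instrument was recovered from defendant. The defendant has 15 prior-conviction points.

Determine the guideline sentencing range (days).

Base offense level for money laundering: 12.
A1 applies: 12 + 3 = 15.
A2 applies: 15 − 1 = 14.
A3 applies: 14 − 1 = 13.
A4 applies: 13 + 1 = 14.
A5 applies (level before this adjustment is 14 ≥ 4, so +3): 14 + 3 = 17.
A6 applies (level before this adjustment is 17 ≥ 10, so +2): 17 + 2 = 19.
A7 does not apply.
Final offense level: 19.
Criminal history: 15 prior points → Category Serious (14+).
Level 19 falls in the 19-22 band.
Grid: Level 19-22 × Category Serious = 2040-2370 days.

2040-2370 days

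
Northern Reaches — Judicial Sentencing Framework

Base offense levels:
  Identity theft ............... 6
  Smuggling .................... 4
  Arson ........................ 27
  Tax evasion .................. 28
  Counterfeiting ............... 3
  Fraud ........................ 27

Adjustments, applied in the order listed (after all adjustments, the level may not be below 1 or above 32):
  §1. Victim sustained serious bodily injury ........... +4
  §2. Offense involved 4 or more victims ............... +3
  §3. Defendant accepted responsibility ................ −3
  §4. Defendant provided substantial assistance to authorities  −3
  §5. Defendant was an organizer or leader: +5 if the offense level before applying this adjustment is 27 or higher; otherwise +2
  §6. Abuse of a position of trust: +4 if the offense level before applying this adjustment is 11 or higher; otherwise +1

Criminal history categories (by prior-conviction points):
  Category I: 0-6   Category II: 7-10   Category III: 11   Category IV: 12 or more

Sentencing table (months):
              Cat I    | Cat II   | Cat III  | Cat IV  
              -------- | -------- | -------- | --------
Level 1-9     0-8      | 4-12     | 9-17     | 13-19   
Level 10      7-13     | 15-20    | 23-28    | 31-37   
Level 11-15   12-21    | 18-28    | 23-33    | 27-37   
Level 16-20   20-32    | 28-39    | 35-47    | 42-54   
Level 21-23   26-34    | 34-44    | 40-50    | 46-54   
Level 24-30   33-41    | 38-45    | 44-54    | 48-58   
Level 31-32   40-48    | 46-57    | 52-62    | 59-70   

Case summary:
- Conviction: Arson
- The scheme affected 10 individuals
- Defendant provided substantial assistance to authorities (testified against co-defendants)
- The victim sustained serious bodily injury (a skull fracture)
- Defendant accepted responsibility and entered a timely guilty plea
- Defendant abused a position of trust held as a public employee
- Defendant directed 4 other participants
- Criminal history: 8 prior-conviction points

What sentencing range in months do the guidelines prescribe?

Base offense level for arson: 27.
§1 applies: 27 + 4 = 31.
§2 applies: 31 + 3 = 34.
§3 applies: 34 − 3 = 31.
§4 applies: 31 − 3 = 28.
§5 applies (level before this adjustment is 28 ≥ 27, so +5): 28 + 5 = 33.
§6 applies (level before this adjustment is 33 ≥ 11, so +4): 33 + 4 = 37.
Level 37 exceeds the maximum of 32; capped at 32.
Final offense level: 32.
Criminal history: 8 prior points → Category II (7-10).
Level 32 falls in the 31-32 band.
Grid: Level 31-32 × Category II = 46-57 months.

46-57 months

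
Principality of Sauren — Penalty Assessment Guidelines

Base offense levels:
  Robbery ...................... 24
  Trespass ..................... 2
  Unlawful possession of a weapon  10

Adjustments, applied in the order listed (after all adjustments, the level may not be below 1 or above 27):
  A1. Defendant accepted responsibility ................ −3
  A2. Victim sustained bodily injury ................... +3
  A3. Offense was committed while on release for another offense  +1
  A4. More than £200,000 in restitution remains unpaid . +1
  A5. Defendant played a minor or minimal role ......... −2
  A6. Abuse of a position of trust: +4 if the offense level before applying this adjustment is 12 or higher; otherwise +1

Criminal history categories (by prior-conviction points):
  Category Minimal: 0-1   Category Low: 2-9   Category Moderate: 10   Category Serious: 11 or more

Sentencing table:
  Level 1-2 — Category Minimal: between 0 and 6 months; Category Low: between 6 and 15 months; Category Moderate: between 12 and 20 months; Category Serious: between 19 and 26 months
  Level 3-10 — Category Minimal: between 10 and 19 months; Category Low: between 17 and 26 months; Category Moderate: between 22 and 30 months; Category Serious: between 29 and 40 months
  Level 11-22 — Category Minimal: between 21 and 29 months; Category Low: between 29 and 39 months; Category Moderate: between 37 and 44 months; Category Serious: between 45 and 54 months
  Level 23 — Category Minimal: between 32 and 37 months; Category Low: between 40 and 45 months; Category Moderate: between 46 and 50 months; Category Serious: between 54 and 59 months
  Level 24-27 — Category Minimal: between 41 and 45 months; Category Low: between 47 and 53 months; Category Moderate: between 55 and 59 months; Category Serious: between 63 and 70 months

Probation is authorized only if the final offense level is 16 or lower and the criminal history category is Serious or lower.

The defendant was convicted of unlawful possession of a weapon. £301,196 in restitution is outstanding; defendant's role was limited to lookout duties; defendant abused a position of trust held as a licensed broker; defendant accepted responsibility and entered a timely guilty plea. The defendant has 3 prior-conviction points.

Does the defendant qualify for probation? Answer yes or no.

Yes

Base offense level for unlawful possession of a weapon: 10.
A1 applies: 10 − 3 = 7.
A4 applies: 7 + 1 = 8.
A5 applies: 8 − 2 = 6.
A6 applies (level before this adjustment is 6 < 12, so +1): 6 + 1 = 7.
Final offense level: 7.
Criminal history: 3 prior points → Category Low (2-9).
Level 7 falls in the 3-10 band.
Grid: Level 3-10 × Category Low = 17-26 months.
Probation check: level 7 ≤ 16 and category Low ≤ Serious → eligible.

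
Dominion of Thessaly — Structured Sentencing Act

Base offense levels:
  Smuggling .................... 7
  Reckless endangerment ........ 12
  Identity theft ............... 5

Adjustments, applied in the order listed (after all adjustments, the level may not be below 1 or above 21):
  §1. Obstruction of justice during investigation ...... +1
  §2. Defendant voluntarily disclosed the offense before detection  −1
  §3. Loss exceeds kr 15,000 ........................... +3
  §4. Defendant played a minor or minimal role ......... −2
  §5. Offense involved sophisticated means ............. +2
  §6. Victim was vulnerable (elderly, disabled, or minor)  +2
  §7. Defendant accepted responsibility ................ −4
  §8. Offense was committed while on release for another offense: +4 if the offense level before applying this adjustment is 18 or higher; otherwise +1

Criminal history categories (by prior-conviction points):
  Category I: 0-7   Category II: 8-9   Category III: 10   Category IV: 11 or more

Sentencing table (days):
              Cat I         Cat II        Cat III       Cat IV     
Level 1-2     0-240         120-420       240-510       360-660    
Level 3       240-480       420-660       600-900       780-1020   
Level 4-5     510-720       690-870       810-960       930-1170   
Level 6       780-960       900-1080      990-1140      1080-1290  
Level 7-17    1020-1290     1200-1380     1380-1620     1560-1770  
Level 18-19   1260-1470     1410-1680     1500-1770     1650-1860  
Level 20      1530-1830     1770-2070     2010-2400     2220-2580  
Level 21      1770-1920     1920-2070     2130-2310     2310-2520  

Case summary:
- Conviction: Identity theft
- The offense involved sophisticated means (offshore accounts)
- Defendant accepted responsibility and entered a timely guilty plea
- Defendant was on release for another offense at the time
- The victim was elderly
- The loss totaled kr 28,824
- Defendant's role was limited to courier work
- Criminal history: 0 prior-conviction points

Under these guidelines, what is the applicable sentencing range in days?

Base offense level for identity theft: 5.
§3 applies: 5 + 3 = 8.
§4 applies: 8 − 2 = 6.
§5 applies: 6 + 2 = 8.
§6 applies: 8 + 2 = 10.
§7 applies: 10 − 4 = 6.
§8 applies (level before this adjustment is 6 < 18, so +1): 6 + 1 = 7.
Final offense level: 7.
Criminal history: 0 prior points → Category I (0-7).
Level 7 falls in the 7-17 band.
Grid: Level 7-17 × Category I = 1020-1290 days.

1020-1290 days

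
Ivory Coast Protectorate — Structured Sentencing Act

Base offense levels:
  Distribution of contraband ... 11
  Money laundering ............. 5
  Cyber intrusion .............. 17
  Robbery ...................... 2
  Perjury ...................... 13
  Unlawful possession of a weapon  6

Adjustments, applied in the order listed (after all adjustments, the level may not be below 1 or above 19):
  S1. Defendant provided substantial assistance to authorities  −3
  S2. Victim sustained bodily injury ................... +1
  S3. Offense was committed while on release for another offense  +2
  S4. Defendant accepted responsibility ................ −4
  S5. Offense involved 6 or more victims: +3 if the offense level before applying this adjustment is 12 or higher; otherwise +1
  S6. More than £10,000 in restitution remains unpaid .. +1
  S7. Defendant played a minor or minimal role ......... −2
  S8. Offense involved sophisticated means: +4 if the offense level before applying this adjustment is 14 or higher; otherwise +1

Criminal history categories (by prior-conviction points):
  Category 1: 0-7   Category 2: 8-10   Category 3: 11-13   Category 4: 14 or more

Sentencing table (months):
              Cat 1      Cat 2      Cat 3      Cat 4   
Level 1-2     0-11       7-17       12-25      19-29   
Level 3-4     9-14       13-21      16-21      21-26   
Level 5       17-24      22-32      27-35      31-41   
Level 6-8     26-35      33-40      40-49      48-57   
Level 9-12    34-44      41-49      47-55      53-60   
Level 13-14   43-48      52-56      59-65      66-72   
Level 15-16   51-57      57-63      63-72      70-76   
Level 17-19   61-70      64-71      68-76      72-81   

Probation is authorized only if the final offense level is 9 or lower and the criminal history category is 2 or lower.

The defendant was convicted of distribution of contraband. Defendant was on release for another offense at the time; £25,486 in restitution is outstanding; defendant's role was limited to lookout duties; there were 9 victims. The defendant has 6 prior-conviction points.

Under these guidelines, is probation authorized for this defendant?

Base offense level for distribution of contraband: 11.
S2 does not apply.
S3 applies: 11 + 2 = 13.
S4 does not apply.
S5 applies (level before this adjustment is 13 ≥ 12, so +3): 13 + 3 = 16.
S6 applies: 16 + 1 = 17.
S7 applies: 17 − 2 = 15.
Final offense level: 15.
Criminal history: 6 prior points → Category 1 (0-7).
Level 15 falls in the 15-16 band.
Grid: Level 15-16 × Category 1 = 51-57 months.
Probation check: level 15 > 9 and category 1 ≤ 2 → not eligible.

No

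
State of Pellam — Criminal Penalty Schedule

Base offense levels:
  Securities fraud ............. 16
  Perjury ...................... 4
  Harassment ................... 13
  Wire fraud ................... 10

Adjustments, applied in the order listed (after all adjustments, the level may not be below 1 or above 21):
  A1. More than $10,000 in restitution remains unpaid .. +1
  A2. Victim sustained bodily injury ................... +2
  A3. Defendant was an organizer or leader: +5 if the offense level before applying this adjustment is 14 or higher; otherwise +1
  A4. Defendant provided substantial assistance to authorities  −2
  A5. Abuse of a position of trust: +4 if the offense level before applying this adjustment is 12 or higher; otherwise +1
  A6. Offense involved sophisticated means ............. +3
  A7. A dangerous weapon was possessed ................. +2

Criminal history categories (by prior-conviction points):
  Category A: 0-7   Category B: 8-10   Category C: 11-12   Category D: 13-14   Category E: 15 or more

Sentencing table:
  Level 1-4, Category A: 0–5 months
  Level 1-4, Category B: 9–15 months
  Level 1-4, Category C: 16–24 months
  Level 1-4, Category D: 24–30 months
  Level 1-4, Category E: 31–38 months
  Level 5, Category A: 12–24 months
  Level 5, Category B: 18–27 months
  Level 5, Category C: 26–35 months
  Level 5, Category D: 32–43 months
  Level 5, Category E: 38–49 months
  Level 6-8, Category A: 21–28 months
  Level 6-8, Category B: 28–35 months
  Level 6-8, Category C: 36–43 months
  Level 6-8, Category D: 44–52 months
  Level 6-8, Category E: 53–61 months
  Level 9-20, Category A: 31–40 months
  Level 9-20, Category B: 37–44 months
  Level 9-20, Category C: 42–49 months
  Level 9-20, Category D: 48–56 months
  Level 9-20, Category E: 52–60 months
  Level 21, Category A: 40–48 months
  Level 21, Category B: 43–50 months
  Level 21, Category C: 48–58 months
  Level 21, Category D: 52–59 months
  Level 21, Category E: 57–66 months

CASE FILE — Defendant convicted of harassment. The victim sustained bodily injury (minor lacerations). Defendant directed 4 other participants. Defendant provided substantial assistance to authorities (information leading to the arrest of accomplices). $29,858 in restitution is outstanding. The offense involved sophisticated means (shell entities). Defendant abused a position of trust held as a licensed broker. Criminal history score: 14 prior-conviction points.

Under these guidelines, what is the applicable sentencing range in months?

Base offense level for harassment: 13.
A1 applies: 13 + 1 = 14.
A2 applies: 14 + 2 = 16.
A3 applies (level before this adjustment is 16 ≥ 14, so +5): 16 + 5 = 21.
A4 applies: 21 − 2 = 19.
A5 applies (level before this adjustment is 19 ≥ 12, so +4): 19 + 4 = 23.
A6 applies: 23 + 3 = 26.
Level 26 exceeds the maximum of 21; capped at 21.
Final offense level: 21.
Criminal history: 14 prior points → Category D (13-14).
Level 21 falls in the 21 band.
Grid: Level 21 × Category D = 52-59 months.

52-59 months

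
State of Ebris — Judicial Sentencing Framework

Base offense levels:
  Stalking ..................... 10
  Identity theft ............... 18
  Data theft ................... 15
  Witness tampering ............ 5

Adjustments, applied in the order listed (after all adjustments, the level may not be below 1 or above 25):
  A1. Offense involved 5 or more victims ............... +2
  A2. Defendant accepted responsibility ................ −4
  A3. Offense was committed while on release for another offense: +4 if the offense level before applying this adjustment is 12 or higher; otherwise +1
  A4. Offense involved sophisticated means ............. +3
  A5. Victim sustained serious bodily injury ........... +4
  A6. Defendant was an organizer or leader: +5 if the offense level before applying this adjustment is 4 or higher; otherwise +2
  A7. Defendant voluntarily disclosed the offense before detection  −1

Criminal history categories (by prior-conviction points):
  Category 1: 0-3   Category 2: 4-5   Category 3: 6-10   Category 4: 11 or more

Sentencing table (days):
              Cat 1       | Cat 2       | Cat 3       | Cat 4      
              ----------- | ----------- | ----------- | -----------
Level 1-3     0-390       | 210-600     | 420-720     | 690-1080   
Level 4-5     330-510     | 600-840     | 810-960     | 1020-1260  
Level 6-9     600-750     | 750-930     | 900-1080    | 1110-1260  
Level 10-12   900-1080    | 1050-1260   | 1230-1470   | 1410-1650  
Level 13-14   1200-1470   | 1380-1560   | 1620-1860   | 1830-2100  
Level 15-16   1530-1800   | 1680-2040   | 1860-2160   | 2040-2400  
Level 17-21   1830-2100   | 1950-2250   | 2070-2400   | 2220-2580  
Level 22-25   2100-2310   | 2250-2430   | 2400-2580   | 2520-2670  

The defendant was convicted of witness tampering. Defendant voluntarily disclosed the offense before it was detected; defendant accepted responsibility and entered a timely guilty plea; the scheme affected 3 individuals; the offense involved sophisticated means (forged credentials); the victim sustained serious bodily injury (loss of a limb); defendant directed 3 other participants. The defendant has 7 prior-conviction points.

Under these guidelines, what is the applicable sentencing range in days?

Base offense level for witness tampering: 5.
A1 does not apply.
A2 applies: 5 − 4 = 1.
A3 does not apply.
A4 applies: 1 + 3 = 4.
A5 applies: 4 + 4 = 8.
A6 applies (level before this adjustment is 8 ≥ 4, so +5): 8 + 5 = 13.
A7 applies: 13 − 1 = 12.
Final offense level: 12.
Criminal history: 7 prior points → Category 3 (6-10).
Level 12 falls in the 10-12 band.
Grid: Level 10-12 × Category 3 = 1230-1470 days.

1230-1470 days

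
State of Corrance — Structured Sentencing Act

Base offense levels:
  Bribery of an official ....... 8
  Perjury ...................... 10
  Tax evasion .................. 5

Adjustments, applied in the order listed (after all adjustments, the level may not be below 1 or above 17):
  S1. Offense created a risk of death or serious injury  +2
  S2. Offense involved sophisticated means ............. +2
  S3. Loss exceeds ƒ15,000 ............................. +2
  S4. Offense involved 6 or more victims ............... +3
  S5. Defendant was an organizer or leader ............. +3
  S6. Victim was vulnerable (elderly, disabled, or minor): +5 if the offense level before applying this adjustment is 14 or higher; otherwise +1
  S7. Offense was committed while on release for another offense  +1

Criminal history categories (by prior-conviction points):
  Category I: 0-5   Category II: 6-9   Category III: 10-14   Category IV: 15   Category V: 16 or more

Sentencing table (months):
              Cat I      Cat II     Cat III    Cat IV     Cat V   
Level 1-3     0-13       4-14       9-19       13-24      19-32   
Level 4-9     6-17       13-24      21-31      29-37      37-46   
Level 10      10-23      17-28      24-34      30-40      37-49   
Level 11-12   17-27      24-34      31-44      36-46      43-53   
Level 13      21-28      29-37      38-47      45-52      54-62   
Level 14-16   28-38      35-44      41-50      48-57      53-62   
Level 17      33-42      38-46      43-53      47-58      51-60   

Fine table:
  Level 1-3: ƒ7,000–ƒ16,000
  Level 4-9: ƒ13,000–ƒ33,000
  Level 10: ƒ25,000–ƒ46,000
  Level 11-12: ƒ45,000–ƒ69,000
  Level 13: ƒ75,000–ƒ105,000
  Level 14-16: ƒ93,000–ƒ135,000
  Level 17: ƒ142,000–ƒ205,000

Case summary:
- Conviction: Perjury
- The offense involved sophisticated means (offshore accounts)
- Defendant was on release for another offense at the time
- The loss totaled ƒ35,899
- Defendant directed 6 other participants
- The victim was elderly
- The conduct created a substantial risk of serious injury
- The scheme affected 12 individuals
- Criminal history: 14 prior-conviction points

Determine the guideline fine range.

ƒ142,000–ƒ205,000

Base offense level for perjury: 10.
S1 applies: 10 + 2 = 12.
S2 applies: 12 + 2 = 14.
S3 applies: 14 + 2 = 16.
S4 applies: 16 + 3 = 19.
S5 applies: 19 + 3 = 22.
S6 applies (level before this adjustment is 22 ≥ 14, so +5): 22 + 5 = 27.
S7 applies: 27 + 1 = 28.
Level 28 exceeds the maximum of 17; capped at 17.
Final offense level: 17.
Level 17 falls in the 17 band.
Fine table: Level 17 → ƒ142,000–ƒ205,000.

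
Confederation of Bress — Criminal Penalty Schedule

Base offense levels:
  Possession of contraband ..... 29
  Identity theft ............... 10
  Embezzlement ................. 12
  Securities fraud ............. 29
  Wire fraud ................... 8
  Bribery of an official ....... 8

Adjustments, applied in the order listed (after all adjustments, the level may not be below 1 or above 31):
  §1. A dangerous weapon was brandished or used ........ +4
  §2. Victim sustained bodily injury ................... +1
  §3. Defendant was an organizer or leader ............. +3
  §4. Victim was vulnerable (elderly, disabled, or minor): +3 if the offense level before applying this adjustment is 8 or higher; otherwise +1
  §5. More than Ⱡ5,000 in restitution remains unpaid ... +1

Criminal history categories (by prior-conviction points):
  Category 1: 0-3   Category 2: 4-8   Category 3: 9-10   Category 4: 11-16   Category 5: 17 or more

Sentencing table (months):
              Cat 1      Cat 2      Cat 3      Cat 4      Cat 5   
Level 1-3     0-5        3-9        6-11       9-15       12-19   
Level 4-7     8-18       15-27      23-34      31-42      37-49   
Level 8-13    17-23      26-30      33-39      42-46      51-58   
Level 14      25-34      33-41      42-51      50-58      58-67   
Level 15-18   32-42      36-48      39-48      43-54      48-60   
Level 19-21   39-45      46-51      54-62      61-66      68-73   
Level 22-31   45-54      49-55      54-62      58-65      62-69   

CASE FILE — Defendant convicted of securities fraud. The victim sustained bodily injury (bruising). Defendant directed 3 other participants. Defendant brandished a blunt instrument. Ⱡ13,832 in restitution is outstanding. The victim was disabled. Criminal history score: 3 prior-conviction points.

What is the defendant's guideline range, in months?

45-54 months

Base offense level for securities fraud: 29.
§1 applies: 29 + 4 = 33.
§2 applies: 33 + 1 = 34.
§3 applies: 34 + 3 = 37.
§4 applies (level before this adjustment is 37 ≥ 8, so +3): 37 + 3 = 40.
§5 applies: 40 + 1 = 41.
Level 41 exceeds the maximum of 31; capped at 31.
Final offense level: 31.
Criminal history: 3 prior points → Category 1 (0-3).
Level 31 falls in the 22-31 band.
Grid: Level 22-31 × Category 1 = 45-54 months.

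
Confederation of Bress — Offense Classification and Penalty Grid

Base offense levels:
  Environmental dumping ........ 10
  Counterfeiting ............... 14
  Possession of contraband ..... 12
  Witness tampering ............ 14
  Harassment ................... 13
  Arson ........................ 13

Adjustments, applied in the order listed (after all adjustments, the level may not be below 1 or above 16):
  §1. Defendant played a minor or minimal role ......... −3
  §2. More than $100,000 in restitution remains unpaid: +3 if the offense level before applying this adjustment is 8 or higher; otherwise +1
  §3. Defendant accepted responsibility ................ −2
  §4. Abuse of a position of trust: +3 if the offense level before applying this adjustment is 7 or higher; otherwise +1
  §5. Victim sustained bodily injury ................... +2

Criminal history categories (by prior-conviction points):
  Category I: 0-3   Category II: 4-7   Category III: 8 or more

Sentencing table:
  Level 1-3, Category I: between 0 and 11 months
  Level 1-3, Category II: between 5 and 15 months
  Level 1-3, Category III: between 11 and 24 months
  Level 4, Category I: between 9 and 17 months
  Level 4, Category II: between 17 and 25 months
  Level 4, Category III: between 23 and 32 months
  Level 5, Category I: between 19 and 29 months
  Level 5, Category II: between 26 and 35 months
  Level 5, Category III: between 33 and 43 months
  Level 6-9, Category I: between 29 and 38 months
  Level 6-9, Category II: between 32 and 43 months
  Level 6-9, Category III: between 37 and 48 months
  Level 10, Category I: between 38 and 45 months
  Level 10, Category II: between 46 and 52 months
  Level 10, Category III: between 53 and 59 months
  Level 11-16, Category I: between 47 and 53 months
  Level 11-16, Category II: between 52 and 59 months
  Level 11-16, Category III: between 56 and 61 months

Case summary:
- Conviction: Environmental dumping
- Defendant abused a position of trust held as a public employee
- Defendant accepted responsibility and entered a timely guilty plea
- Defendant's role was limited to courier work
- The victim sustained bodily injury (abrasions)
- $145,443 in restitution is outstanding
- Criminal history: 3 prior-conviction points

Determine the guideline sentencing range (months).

Base offense level for environmental dumping: 10.
§1 applies: 10 − 3 = 7.
§2 applies (level before this adjustment is 7 < 8, so +1): 7 + 1 = 8.
§3 applies: 8 − 2 = 6.
§4 applies (level before this adjustment is 6 < 7, so +1): 6 + 1 = 7.
§5 applies: 7 + 2 = 9.
Final offense level: 9.
Criminal history: 3 prior points → Category I (0-3).
Level 9 falls in the 6-9 band.
Grid: Level 6-9 × Category I = 29-38 months.

29-38 months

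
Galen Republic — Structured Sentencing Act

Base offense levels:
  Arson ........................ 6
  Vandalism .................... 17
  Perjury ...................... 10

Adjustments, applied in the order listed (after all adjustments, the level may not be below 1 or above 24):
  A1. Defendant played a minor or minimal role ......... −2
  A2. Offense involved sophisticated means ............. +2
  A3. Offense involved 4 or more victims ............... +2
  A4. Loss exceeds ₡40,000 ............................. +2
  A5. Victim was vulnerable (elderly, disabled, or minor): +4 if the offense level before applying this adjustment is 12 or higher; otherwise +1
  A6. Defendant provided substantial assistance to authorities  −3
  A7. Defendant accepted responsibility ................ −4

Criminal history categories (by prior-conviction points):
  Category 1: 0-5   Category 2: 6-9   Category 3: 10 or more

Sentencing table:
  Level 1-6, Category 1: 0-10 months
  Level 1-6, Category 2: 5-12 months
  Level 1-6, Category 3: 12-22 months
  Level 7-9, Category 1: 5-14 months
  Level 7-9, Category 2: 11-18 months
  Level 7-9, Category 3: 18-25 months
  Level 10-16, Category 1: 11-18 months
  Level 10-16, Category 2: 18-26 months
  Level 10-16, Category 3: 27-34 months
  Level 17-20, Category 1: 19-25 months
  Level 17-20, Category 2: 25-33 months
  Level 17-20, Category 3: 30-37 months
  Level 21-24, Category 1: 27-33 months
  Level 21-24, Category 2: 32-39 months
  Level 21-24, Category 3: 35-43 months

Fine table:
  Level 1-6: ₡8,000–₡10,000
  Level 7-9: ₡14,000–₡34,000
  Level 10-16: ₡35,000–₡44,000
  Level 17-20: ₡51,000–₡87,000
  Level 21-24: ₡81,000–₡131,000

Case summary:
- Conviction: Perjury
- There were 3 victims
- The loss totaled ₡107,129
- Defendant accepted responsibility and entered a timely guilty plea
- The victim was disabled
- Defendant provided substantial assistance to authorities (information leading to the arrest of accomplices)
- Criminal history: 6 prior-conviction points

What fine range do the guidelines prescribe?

Base offense level for perjury: 10.
A4 applies: 10 + 2 = 12.
A5 applies (level before this adjustment is 12 ≥ 12, so +4): 12 + 4 = 16.
A6 applies: 16 − 3 = 13.
A7 applies: 13 − 4 = 9.
Final offense level: 9.
Level 9 falls in the 7-9 band.
Fine table: Level 7-9 → ₡14,000–₡34,000.

₡14,000–₡34,000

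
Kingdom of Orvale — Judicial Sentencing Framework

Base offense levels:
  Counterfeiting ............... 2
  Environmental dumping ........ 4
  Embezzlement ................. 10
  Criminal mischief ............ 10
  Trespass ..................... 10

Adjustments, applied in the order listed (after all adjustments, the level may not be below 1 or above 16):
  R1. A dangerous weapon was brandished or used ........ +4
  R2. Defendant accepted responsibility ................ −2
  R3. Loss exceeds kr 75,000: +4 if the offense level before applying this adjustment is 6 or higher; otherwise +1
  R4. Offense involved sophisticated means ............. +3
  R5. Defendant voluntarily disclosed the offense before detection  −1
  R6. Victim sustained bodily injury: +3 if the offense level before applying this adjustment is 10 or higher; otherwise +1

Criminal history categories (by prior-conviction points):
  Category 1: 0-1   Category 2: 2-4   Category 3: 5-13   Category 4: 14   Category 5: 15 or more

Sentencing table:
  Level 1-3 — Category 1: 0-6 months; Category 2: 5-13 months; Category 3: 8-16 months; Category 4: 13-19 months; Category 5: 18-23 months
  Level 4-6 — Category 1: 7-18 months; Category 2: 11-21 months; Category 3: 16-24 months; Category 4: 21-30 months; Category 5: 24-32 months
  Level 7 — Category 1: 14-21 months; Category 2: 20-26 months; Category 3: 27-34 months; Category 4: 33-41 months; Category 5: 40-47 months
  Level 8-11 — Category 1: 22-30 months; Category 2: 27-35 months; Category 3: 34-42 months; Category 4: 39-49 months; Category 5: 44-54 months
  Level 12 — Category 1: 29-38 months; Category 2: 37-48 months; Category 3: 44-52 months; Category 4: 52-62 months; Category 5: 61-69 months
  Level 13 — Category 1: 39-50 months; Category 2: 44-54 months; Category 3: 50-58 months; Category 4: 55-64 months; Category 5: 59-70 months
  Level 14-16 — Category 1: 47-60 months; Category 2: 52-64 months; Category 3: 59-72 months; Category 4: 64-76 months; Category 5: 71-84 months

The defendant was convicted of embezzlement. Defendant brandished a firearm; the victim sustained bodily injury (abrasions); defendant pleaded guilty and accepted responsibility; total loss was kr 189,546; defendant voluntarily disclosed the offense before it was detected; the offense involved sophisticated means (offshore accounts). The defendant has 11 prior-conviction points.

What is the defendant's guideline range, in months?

59-72 months

Base offense level for embezzlement: 10.
R1 applies: 10 + 4 = 14.
R2 applies: 14 − 2 = 12.
R3 applies (level before this adjustment is 12 ≥ 6, so +4): 12 + 4 = 16.
R4 applies: 16 + 3 = 19.
R5 applies: 19 − 1 = 18.
R6 applies (level before this adjustment is 18 ≥ 10, so +3): 18 + 3 = 21.
Level 21 exceeds the maximum of 16; capped at 16.
Final offense level: 16.
Criminal history: 11 prior points → Category 3 (5-13).
Level 16 falls in the 14-16 band.
Grid: Level 14-16 × Category 3 = 59-72 months.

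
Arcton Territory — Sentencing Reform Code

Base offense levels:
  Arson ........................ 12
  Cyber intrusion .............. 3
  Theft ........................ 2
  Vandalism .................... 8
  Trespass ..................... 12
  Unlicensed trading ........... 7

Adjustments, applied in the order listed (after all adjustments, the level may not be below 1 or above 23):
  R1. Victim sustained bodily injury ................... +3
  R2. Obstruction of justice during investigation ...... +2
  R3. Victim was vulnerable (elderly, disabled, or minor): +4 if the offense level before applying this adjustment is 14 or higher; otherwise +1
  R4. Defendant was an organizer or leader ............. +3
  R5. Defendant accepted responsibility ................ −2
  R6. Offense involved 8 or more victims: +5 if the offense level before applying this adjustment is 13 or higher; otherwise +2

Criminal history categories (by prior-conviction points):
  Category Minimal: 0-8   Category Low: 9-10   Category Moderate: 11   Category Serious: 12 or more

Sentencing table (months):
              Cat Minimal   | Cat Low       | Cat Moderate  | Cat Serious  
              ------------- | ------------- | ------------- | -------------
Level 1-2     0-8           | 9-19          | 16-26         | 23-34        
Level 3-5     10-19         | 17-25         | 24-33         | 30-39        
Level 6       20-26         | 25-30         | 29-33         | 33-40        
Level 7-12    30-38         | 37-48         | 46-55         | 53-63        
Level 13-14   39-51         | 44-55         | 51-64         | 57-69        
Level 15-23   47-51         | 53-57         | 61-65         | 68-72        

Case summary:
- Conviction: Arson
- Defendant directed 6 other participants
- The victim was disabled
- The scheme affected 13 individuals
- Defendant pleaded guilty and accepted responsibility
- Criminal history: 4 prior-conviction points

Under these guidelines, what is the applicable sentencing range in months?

Base offense level for arson: 12.
R2 does not apply.
R3 applies (level before this adjustment is 12 < 14, so +1): 12 + 1 = 13.
R4 applies: 13 + 3 = 16.
R5 applies: 16 − 2 = 14.
R6 applies (level before this adjustment is 14 ≥ 13, so +5): 14 + 5 = 19.
Final offense level: 19.
Criminal history: 4 prior points → Category Minimal (0-8).
Level 19 falls in the 15-23 band.
Grid: Level 15-23 × Category Minimal = 47-51 months.

47-51 months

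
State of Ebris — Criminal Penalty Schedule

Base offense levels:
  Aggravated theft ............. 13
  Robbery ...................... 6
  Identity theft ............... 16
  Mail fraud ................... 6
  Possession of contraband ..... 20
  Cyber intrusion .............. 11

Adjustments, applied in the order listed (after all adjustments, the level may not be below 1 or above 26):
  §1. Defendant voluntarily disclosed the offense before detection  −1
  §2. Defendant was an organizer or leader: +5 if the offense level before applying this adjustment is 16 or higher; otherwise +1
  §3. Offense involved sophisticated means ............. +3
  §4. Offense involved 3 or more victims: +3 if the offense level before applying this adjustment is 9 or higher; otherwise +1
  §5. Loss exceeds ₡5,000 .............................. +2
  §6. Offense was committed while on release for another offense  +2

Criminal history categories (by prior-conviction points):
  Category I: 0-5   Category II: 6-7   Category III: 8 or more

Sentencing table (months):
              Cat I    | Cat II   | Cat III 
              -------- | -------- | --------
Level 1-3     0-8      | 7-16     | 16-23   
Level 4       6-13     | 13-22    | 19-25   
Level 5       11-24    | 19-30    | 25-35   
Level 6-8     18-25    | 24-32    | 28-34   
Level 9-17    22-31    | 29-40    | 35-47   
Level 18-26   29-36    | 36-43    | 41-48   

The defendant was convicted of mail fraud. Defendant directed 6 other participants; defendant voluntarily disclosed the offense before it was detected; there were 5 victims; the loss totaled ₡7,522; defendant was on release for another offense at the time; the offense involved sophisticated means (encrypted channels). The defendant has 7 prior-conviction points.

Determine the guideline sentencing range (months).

29-40 months

Base offense level for mail fraud: 6.
§1 applies: 6 − 1 = 5.
§2 applies (level before this adjustment is 5 < 16, so +1): 5 + 1 = 6.
§3 applies: 6 + 3 = 9.
§4 applies (level before this adjustment is 9 ≥ 9, so +3): 9 + 3 = 12.
§5 applies: 12 + 2 = 14.
§6 applies: 14 + 2 = 16.
Final offense level: 16.
Criminal history: 7 prior points → Category II (6-7).
Level 16 falls in the 9-17 band.
Grid: Level 9-17 × Category II = 29-40 months.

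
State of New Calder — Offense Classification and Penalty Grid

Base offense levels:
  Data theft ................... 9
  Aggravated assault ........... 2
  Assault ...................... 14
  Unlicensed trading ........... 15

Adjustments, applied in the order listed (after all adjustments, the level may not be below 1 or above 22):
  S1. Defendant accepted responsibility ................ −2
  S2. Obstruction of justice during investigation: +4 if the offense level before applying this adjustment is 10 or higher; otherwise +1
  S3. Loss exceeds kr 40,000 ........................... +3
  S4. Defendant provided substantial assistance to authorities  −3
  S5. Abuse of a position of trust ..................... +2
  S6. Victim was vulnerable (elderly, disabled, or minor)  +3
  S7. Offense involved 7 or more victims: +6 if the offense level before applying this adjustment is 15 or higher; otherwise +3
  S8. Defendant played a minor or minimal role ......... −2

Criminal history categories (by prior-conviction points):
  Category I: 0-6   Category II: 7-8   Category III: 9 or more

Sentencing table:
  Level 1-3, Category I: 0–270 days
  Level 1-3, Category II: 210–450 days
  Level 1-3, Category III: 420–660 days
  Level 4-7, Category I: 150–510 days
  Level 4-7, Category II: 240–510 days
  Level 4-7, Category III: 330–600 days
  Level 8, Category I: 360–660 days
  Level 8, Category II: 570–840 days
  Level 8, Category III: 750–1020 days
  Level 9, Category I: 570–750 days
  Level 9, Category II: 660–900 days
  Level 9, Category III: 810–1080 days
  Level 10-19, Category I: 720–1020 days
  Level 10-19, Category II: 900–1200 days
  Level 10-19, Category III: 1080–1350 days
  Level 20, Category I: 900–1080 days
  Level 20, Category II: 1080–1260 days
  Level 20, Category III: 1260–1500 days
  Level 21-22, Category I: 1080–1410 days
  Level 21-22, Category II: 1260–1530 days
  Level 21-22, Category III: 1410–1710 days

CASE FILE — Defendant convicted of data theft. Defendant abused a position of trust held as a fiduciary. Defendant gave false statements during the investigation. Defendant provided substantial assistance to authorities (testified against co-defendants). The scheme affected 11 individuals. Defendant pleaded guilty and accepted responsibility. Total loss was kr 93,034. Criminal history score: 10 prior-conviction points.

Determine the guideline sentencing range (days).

1080-1350 days

Base offense level for data theft: 9.
S1 applies: 9 − 2 = 7.
S2 applies (level before this adjustment is 7 < 10, so +1): 7 + 1 = 8.
S3 applies: 8 + 3 = 11.
S4 applies: 11 − 3 = 8.
S5 applies: 8 + 2 = 10.
S7 applies (level before this adjustment is 10 < 15, so +3): 10 + 3 = 13.
S8 does not apply.
Final offense level: 13.
Criminal history: 10 prior points → Category III (9+).
Level 13 falls in the 10-19 band.
Grid: Level 10-19 × Category III = 1080-1350 days.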